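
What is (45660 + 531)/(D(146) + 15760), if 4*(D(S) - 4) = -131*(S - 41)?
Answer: 184764/49301 ≈ 3.7477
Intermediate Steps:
D(S) = 5387/4 - 131*S/4 (D(S) = 4 + (-131*(S - 41))/4 = 4 + (-131*(-41 + S))/4 = 4 + (5371 - 131*S)/4 = 4 + (5371/4 - 131*S/4) = 5387/4 - 131*S/4)
(45660 + 531)/(D(146) + 15760) = (45660 + 531)/((5387/4 - 131/4*146) + 15760) = 46191/((5387/4 - 9563/2) + 15760) = 46191/(-13739/4 + 15760) = 46191/(49301/4) = 46191*(4/49301) = 184764/49301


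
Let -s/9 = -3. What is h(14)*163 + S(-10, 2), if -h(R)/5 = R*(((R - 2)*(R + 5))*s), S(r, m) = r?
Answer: -70239970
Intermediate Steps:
s = 27 (s = -9*(-3) = 27)
h(R) = -135*R*(-2 + R)*(5 + R) (h(R) = -5*R*((R - 2)*(R + 5))*27 = -5*R*((-2 + R)*(5 + R))*27 = -5*R*27*(-2 + R)*(5 + R) = -135*R*(-2 + R)*(5 + R))
h(14)*163 + S(-10, 2) = (135*14*(10 - 1*14² - 3*14))*163 - 10 = (135*14*(10 - 1*196 - 42))*163 - 10 = (135*14*(10 - 196 - 42))*163 - 10 = (135*14*(-228))*163 - 10 = -430920*163 - 10 = -70239960 - 10 = -70239970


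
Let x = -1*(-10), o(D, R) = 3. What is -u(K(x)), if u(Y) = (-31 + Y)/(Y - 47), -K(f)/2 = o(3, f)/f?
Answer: -79/119 ≈ -0.66387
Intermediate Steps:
x = 10
K(f) = -6/f
u(Y) = (-31 + Y)/(-47 + Y)
-u(K(x)) = -(-31 - 6/10)/(-47 - 6/10) = -(-31 - 6*1/10)/(-47 - 6*1/10) = -(-31 - 3/5)/(-47 - 3/5) = -(-158)/((-238/5)*5) = -(-5)*(-158)/(238*5) = -1*79/119 = -79/119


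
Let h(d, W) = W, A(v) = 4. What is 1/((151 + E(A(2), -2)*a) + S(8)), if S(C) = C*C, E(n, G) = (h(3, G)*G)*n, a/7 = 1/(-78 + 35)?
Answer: 43/9133 ≈ 0.0047082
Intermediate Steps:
a = -7/43 (a = 7/(-78 + 35) = 7/(-43) = 7*(-1/43) = -7/43 ≈ -0.16279)
E(n, G) = n*G**2 (E(n, G) = (G*G)*n = G**2*n = n*G**2)
S(C) = C**2
1/((151 + E(A(2), -2)*a) + S(8)) = 1/((151 + (4*(-2)**2)*(-7/43)) + 8**2) = 1/((151 + (4*4)*(-7/43)) + 64) = 1/((151 + 16*(-7/43)) + 64) = 1/((151 - 112/43) + 64) = 1/(6381/43 + 64) = 1/(9133/43) = 43/9133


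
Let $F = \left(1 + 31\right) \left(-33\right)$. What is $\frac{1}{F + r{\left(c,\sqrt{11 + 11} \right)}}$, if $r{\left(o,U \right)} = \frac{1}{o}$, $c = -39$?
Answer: $- \frac{39}{41185} \approx -0.00094695$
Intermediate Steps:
$F = -1056$ ($F = 32 \left(-33\right) = -1056$)
$\frac{1}{F + r{\left(c,\sqrt{11 + 11} \right)}} = \frac{1}{-1056 + \frac{1}{-39}} = \frac{1}{-1056 - \frac{1}{39}} = \frac{1}{- \frac{41185}{39}} = - \frac{39}{41185}$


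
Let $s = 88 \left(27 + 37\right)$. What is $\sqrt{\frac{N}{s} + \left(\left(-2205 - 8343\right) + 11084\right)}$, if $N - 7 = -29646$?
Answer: $\frac{\sqrt{65760486}}{352} \approx 23.038$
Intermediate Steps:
$N = -29639$ ($N = 7 - 29646 = -29639$)
$s = 5632$ ($s = 88 \cdot 64 = 5632$)
$\sqrt{\frac{N}{s} + \left(\left(-2205 - 8343\right) + 11084\right)} = \sqrt{- \frac{29639}{5632} + \left(\left(-2205 - 8343\right) + 11084\right)} = \sqrt{\left(-29639\right) \frac{1}{5632} + \left(-10548 + 11084\right)} = \sqrt{- \frac{29639}{5632} + 536} = \sqrt{\frac{2989113}{5632}} = \frac{\sqrt{65760486}}{352}$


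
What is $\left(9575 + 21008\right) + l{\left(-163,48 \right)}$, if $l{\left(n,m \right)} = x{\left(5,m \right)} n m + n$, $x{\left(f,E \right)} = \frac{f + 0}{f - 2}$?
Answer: $17380$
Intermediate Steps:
$x{\left(f,E \right)} = \frac{f}{-2 + f}$
$l{\left(n,m \right)} = n + \frac{5 m n}{3}$ ($l{\left(n,m \right)} = \frac{5}{-2 + 5} n m + n = \frac{5}{3} n m + n = 5 \cdot \frac{1}{3} n m + n = \frac{5 n}{3} m + n = \frac{5 m n}{3} + n = n + \frac{5 m n}{3}$)
$\left(9575 + 21008\right) + l{\left(-163,48 \right)} = \left(9575 + 21008\right) + \frac{1}{3} \left(-163\right) \left(3 + 5 \cdot 48\right) = 30583 + \frac{1}{3} \left(-163\right) \left(3 + 240\right) = 30583 + \frac{1}{3} \left(-163\right) 243 = 30583 - 13203 = 17380$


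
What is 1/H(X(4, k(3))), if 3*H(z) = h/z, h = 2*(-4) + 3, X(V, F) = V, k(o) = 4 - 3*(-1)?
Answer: -12/5 ≈ -2.4000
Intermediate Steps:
k(o) = 7 (k(o) = 4 + 3 = 7)
h = -5 (h = -8 + 3 = -5)
H(z) = -5/(3*z) (H(z) = (-5/z)/3 = -5/(3*z))
1/H(X(4, k(3))) = 1/(-5/3/4) = 1/(-5/3*¼) = 1/(-5/12) = -12/5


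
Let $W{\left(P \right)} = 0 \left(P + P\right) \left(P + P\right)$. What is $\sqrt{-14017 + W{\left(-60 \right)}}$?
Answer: $i \sqrt{14017} \approx 118.39 i$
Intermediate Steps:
$W{\left(P \right)} = 0$ ($W{\left(P \right)} = 0 \cdot 2 P 2 P = 0 \cdot 4 P^{2} = 0$)
$\sqrt{-14017 + W{\left(-60 \right)}} = \sqrt{-14017 + 0} = \sqrt{-14017} = i \sqrt{14017}$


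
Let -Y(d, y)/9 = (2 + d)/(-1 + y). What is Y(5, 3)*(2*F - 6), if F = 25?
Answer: -1386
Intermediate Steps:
Y(d, y) = -9*(2 + d)/(-1 + y)
Y(5, 3)*(2*F - 6) = (9*(-2 - 1*5)/(-1 + 3))*(2*25 - 6) = (9*(-2 - 5)/2)*(50 - 6) = (9*(½)*(-7))*44 = -63/2*44 = -1386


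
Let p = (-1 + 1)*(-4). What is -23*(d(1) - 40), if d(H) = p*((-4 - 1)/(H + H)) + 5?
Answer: 805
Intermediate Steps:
p = 0 (p = 0*(-4) = 0)
d(H) = 5 (d(H) = 0*((-4 - 1)/(H + H)) + 5 = 0*(-5*1/(2*H)) + 5 = 0*(-5/(2*H)) + 5 = 0 + 5 = 5)
-23*(d(1) - 40) = -23*(5 - 40) = -23*(-35) = 805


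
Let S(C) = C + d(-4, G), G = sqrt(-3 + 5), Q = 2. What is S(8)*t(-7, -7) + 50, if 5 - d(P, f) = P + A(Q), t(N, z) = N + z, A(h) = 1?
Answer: -174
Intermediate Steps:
G = sqrt(2) ≈ 1.4142
d(P, f) = 4 - P (d(P, f) = 5 - (P + 1) = 5 - (1 + P) = 5 + (-1 - P) = 4 - P)
S(C) = 8 + C (S(C) = C + (4 - 1*(-4)) = C + (4 + 4) = C + 8 = 8 + C)
S(8)*t(-7, -7) + 50 = (8 + 8)*(-7 - 7) + 50 = 16*(-14) + 50 = -224 + 50 = -174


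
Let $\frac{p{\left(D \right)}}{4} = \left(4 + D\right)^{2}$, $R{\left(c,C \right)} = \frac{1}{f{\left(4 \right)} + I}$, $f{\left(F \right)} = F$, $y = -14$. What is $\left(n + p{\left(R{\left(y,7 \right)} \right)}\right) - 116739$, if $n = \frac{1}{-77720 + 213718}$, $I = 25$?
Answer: $- \frac{13344496801673}{114374318} \approx -1.1667 \cdot 10^{5}$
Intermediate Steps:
$R{\left(c,C \right)} = \frac{1}{29}$ ($R{\left(c,C \right)} = \frac{1}{4 + 25} = \frac{1}{29}$)
$p{\left(D \right)} = 4 \left(4 + D\right)^{2}$
$n = \frac{1}{135998} \approx 7.353 \cdot 10^{-6}$
$\left(n + p{\left(R{\left(y,7 \right)} \right)}\right) - 116739 = \left(\frac{1}{135998} + 4 \left(4 + \frac{1}{29}\right)^{2}\right) - 116739 = \left(\frac{1}{135998} + 4 \left(\frac{117}{29}\right)^{2}\right) - 116739 = \left(\frac{1}{135998} + 4 \cdot \frac{13689}{841}\right) - 116739 = \left(\frac{1}{135998} + \frac{54756}{841}\right) - 116739 = \frac{7446707329}{114374318} - 116739 = - \frac{13344496801673}{114374318}$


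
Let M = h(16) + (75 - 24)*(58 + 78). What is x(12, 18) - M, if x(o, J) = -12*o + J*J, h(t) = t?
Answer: -6772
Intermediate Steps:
x(o, J) = J² - 12*o (x(o, J) = -12*o + J² = J² - 12*o)
M = 6952 (M = 16 + (75 - 24)*(58 + 78) = 16 + 51*136 = 16 + 6936 = 6952)
x(12, 18) - M = (18² - 12*12) - 1*6952 = (324 - 144) - 6952 = 180 - 6952 = -6772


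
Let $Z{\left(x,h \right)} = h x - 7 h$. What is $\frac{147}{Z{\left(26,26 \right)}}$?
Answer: $\frac{147}{494} \approx 0.29757$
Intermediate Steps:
$Z{\left(x,h \right)} = - 7 h + h x$
$\frac{147}{Z{\left(26,26 \right)}} = \frac{147}{26 \left(-7 + 26\right)} = \frac{147}{26 \cdot 19} = \frac{147}{494}$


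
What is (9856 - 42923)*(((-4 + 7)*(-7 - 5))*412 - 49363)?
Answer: 2122736065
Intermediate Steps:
(9856 - 42923)*(((-4 + 7)*(-7 - 5))*412 - 49363) = -33067*((3*(-12))*412 - 49363) = -33067*(-36*412 - 49363) = -33067*(-14832 - 49363) = -33067*(-64195) = 2122736065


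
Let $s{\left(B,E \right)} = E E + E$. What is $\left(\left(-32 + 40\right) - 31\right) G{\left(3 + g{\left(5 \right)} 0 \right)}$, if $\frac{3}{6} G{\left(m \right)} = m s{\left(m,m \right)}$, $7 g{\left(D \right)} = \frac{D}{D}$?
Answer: $-1656$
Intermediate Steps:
$s{\left(B,E \right)} = E + E^{2}$ ($s{\left(B,E \right)} = E^{2} + E = E + E^{2}$)
$g{\left(D \right)} = \frac{1}{7}$ ($g{\left(D \right)} = \frac{D \frac{1}{D}}{7} = \frac{1}{7} \cdot 1 = \frac{1}{7}$)
$G{\left(m \right)} = 2 m^{2} \left(1 + m\right)$ ($G{\left(m \right)} = 2 m m \left(1 + m\right) = 2 m^{2} \left(1 + m\right)$)
$\left(\left(-32 + 40\right) - 31\right) G{\left(3 + g{\left(5 \right)} 0 \right)} = \left(\left(-32 + 40\right) - 31\right) 2 \left(3 + \frac{1}{7} \cdot 0\right)^{2} \left(1 + \left(3 + \frac{1}{7} \cdot 0\right)\right) = \left(8 - 31\right) 2 \left(3 + 0\right)^{2} \left(1 + \left(3 + 0\right)\right) = - 23 \cdot 2 \cdot 3^{2} \left(1 + 3\right) = - 23 \cdot 2 \cdot 9 \cdot 4 = \left(-23\right) 72 = -1656$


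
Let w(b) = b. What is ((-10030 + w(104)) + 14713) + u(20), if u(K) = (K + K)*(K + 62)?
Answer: 8067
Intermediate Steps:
u(K) = 2*K*(62 + K) (u(K) = (2*K)*(62 + K) = 2*K*(62 + K))
((-10030 + w(104)) + 14713) + u(20) = ((-10030 + 104) + 14713) + 2*20*(62 + 20) = (-9926 + 14713) + 2*20*82 = 4787 + 3280 = 8067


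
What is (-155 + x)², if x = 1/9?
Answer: 1943236/81 ≈ 23991.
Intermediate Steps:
x = ⅑ ≈ 0.11111
(-155 + x)² = (-155 + ⅑)² = (-1394/9)² = 1943236/81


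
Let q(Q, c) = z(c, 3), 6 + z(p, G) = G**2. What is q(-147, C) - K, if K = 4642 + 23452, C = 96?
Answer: -28091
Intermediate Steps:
z(p, G) = -6 + G**2
q(Q, c) = 3 (q(Q, c) = -6 + 3**2 = -6 + 9 = 3)
K = 28094
q(-147, C) - K = 3 - 1*28094 = 3 - 28094 = -28091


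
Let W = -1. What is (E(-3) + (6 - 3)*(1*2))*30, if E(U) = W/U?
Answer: 190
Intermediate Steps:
E(U) = -1/U
(E(-3) + (6 - 3)*(1*2))*30 = (-1/(-3) + (6 - 3)*(1*2))*30 = (-1*(-1/3) + 3*2)*30 = (1/3 + 6)*30 = (19/3)*30 = 190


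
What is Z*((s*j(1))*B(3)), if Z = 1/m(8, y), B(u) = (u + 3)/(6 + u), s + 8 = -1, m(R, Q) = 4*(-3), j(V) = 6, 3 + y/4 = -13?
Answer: 3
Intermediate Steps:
y = -64 (y = -12 + 4*(-13) = -12 - 52 = -64)
m(R, Q) = -12
s = -9 (s = -8 - 1 = -9)
B(u) = (3 + u)/(6 + u)
Z = -1/12 (Z = 1/(-12) = -1/12 ≈ -0.083333)
Z*((s*j(1))*B(3)) = -(-9*6)*(3 + 3)/(6 + 3)/12 = -(-9)*6/9/2 = -(-9)*(⅑)*6/2 = -(-9)*2/(2*3) = -1/12*(-36) = 3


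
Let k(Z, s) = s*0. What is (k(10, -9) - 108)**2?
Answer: 11664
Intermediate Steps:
k(Z, s) = 0
(k(10, -9) - 108)**2 = (0 - 108)**2 = (-108)**2 = 11664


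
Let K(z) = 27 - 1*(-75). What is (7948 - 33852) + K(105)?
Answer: -25802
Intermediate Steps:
K(z) = 102 (K(z) = 27 + 75 = 102)
(7948 - 33852) + K(105) = (7948 - 33852) + 102 = -25904 + 102 = -25802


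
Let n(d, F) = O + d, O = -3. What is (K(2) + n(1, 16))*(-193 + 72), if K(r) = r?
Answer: 0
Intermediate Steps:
n(d, F) = -3 + d
(K(2) + n(1, 16))*(-193 + 72) = (2 + (-3 + 1))*(-193 + 72) = (2 - 2)*(-121) = 0*(-121) = 0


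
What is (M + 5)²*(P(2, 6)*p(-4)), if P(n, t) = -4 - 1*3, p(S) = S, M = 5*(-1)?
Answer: 0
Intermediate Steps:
M = -5
P(n, t) = -7 (P(n, t) = -4 - 3 = -7)
(M + 5)²*(P(2, 6)*p(-4)) = (-5 + 5)²*(-7*(-4)) = 0²*28 = 0*28 = 0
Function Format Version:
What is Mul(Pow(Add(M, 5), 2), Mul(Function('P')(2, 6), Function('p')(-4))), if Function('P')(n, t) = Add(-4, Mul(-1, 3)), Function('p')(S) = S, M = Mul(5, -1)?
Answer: 0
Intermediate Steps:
M = -5
Function('P')(n, t) = -7 (Function('P')(n, t) = Add(-4, -3) = -7)
Mul(Pow(Add(M, 5), 2), Mul(Function('P')(2, 6), Function('p')(-4))) = Mul(Pow(Add(-5, 5), 2), Mul(-7, -4)) = Mul(Pow(0, 2), 28) = Mul(0, 28) = 0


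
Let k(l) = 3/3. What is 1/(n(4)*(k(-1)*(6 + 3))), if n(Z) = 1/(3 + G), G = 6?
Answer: 1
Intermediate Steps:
n(Z) = ⅑ (n(Z) = 1/(3 + 6) = 1/9 = ⅑)
k(l) = 1 (k(l) = 3*(⅓) = 1)
1/(n(4)*(k(-1)*(6 + 3))) = 1/((1*(6 + 3))/9) = 1/((1*9)/9) = 1/((⅑)*9) = 1/1 = 1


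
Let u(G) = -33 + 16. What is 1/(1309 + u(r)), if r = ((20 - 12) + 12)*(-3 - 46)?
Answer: 1/1292 ≈ 0.00077399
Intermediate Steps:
r = -980 (r = (8 + 12)*(-49) = 20*(-49) = -980)
u(G) = -17
1/(1309 + u(r)) = 1/(1309 - 17) = 1/1292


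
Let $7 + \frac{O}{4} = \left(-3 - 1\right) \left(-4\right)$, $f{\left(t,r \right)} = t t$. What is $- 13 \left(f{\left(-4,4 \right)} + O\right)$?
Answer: $-676$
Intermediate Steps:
$f{\left(t,r \right)} = t^{2}$
$O = 36$ ($O = -28 + 4 \left(-3 - 1\right) \left(-4\right) = -28 + 4 \left(\left(-4\right) \left(-4\right)\right) = -28 + 4 \cdot 16 = -28 + 64 = 36$)
$- 13 \left(f{\left(-4,4 \right)} + O\right) = - 13 \left(\left(-4\right)^{2} + 36\right) = - 13 \left(16 + 36\right) = \left(-13\right) 52 = -676$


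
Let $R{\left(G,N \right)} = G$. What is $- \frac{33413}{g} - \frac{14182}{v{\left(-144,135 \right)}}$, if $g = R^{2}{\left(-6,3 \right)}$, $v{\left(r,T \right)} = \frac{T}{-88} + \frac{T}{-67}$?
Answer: $\frac{256783063}{83700} \approx 3067.9$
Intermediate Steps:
$v{\left(r,T \right)} = - \frac{155 T}{5896}$ ($v{\left(r,T \right)} = T \left(- \frac{1}{88}\right) + T \left(- \frac{1}{67}\right) = - \frac{T}{88} - \frac{T}{67} = - \frac{155 T}{5896}$)
$g = 36$ ($g = \left(-6\right)^{2} = 36$)
$- \frac{33413}{g} - \frac{14182}{v{\left(-144,135 \right)}} = - \frac{33413}{36} - \frac{14182}{\left(- \frac{155}{5896}\right) 135} = \left(-33413\right) \frac{1}{36} - \frac{14182}{- \frac{20925}{5896}} = - \frac{33413}{36} - - \frac{83617072}{20925} = - \frac{33413}{36} + \frac{83617072}{20925} = \frac{256783063}{83700}$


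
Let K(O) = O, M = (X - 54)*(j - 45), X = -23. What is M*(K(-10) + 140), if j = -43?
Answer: 880880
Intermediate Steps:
M = 6776 (M = (-23 - 54)*(-43 - 45) = -77*(-88) = 6776)
M*(K(-10) + 140) = 6776*(-10 + 140) = 6776*130 = 880880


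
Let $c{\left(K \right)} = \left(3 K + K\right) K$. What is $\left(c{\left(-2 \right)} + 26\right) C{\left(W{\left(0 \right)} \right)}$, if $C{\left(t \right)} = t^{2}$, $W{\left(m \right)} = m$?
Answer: $0$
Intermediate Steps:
$c{\left(K \right)} = 4 K^{2}$ ($c{\left(K \right)} = 4 K K = 4 K^{2}$)
$\left(c{\left(-2 \right)} + 26\right) C{\left(W{\left(0 \right)} \right)} = \left(4 \left(-2\right)^{2} + 26\right) 0^{2} = \left(4 \cdot 4 + 26\right) 0 = \left(16 + 26\right) 0 = 42 \cdot 0 = 0$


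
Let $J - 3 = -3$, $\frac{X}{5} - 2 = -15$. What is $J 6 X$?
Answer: $0$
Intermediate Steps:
$X = -65$ ($X = 10 + 5 \left(-15\right) = 10 - 75 = -65$)
$J = 0$ ($J = 3 - 3 = 0$)
$J 6 X = 0 \cdot 6 \left(-65\right) = 0 \left(-65\right) = 0$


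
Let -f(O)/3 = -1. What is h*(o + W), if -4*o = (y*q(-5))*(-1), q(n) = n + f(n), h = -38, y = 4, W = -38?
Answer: 1520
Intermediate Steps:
f(O) = 3 (f(O) = -3*(-1) = 3)
q(n) = 3 + n (q(n) = n + 3 = 3 + n)
o = -2 (o = -4*(3 - 5)*(-1)/4 = -4*(-2)*(-1)/4 = -(-2)*(-1) = -¼*8 = -2)
h*(o + W) = -38*(-2 - 38) = -38*(-40) = 1520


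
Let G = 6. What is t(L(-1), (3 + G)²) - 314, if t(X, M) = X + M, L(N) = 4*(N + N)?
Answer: -241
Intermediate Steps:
L(N) = 8*N (L(N) = 4*(2*N) = 8*N)
t(X, M) = M + X
t(L(-1), (3 + G)²) - 314 = ((3 + 6)² + 8*(-1)) - 314 = (9² - 8) - 314 = (81 - 8) - 314 = 73 - 314 = -241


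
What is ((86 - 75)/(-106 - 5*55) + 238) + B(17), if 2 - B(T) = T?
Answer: 84952/381 ≈ 222.97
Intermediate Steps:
B(T) = 2 - T
((86 - 75)/(-106 - 5*55) + 238) + B(17) = ((86 - 75)/(-106 - 5*55) + 238) + (2 - 1*17) = (11/(-106 - 275) + 238) + (2 - 17) = (11/(-381) + 238) - 15 = (11*(-1/381) + 238) - 15 = (-11/381 + 238) - 15 = 90667/381 - 15 = 84952/381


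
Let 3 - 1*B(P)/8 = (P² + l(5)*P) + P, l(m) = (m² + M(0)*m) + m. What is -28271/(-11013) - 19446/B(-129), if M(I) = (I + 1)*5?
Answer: 43394525/15359464 ≈ 2.8253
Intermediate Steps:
M(I) = 5 + 5*I (M(I) = (1 + I)*5 = 5 + 5*I)
l(m) = m² + 6*m (l(m) = (m² + (5 + 5*0)*m) + m = (m² + (5 + 0)*m) + m = (m² + 5*m) + m = m² + 6*m)
B(P) = 24 - 448*P - 8*P² (B(P) = 24 - 8*((P² + (5*(6 + 5))*P) + P) = 24 - 8*((P² + (5*11)*P) + P) = 24 - 8*((P² + 55*P) + P) = 24 - 8*(P² + 56*P) = 24 + (-448*P - 8*P²) = 24 - 448*P - 8*P²)
-28271/(-11013) - 19446/B(-129) = -28271/(-11013) - 19446/(24 - 448*(-129) - 8*(-129)²) = -28271*(-1/11013) - 19446/(24 + 57792 - 8*16641) = 28271/11013 - 19446/(24 + 57792 - 133128) = 28271/11013 - 19446/(-75312) = 28271/11013 - 19446*(-1/75312) = 28271/11013 + 3241/12552 = 43394525/15359464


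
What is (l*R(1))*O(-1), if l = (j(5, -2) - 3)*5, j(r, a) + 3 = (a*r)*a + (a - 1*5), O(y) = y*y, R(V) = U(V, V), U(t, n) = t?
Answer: 35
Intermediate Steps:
R(V) = V
O(y) = y²
j(r, a) = -8 + a + r*a² (j(r, a) = -3 + ((a*r)*a + (a - 1*5)) = -3 + (r*a² + (a - 5)) = -3 + (r*a² + (-5 + a)) = -3 + (-5 + a + r*a²) = -8 + a + r*a²)
l = 35 (l = ((-8 - 2 + 5*(-2)²) - 3)*5 = ((-8 - 2 + 5*4) - 3)*5 = ((-8 - 2 + 20) - 3)*5 = (10 - 3)*5 = 7*5 = 35)
(l*R(1))*O(-1) = (35*1)*(-1)² = 35*1 = 35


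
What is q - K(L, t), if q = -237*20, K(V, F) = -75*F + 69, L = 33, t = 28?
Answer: -2709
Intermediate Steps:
K(V, F) = 69 - 75*F
q = -4740
q - K(L, t) = -4740 - (69 - 75*28) = -4740 - (69 - 2100) = -4740 - 1*(-2031) = -4740 + 2031 = -2709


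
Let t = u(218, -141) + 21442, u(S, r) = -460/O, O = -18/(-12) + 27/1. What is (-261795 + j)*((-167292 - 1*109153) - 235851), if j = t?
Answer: 7018988500136/57 ≈ 1.2314e+11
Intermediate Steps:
O = 57/2 (O = -18*(-1/12) + 27*1 = 3/2 + 27 = 57/2 ≈ 28.500)
u(S, r) = -920/57 (u(S, r) = -460/57/2 = -460*2/57 = -920/57)
t = 1221274/57 (t = -920/57 + 21442 = 1221274/57 ≈ 21426.)
j = 1221274/57 ≈ 21426.
(-261795 + j)*((-167292 - 1*109153) - 235851) = (-261795 + 1221274/57)*((-167292 - 1*109153) - 235851) = -13701041*((-167292 - 109153) - 235851)/57 = -13701041*(-276445 - 235851)/57 = -13701041/57*(-512296) = 7018988500136/57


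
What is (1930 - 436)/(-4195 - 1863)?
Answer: -747/3029 ≈ -0.24662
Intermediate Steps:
(1930 - 436)/(-4195 - 1863) = 1494/(-6058) = 1494*(-1/6058) = -747/3029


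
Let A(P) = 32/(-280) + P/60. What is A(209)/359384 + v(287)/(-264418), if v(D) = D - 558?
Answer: 589703405/570165591072 ≈ 0.0010343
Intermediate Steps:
v(D) = -558 + D
A(P) = -4/35 + P/60 (A(P) = 32*(-1/280) + P*(1/60) = -4/35 + P/60)
A(209)/359384 + v(287)/(-264418) = (-4/35 + (1/60)*209)/359384 + (-558 + 287)/(-264418) = (-4/35 + 209/60)*(1/359384) - 271*(-1/264418) = (283/84)*(1/359384) + 271/264418 = 283/30188256 + 271/264418 = 589703405/570165591072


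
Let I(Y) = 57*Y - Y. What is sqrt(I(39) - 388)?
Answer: 2*sqrt(449) ≈ 42.379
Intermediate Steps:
I(Y) = 56*Y
sqrt(I(39) - 388) = sqrt(56*39 - 388) = sqrt(2184 - 388) = sqrt(1796) = 2*sqrt(449)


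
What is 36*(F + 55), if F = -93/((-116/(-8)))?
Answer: 50724/29 ≈ 1749.1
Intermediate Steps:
F = -186/29 (F = -93/((-116*(-1/8))) = -93/29/2 = -93*2/29 = -186/29 ≈ -6.4138)
36*(F + 55) = 36*(-186/29 + 55) = 36*(1409/29) = 50724/29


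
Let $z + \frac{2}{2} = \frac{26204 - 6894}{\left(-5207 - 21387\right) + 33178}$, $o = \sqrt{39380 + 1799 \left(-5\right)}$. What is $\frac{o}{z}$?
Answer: $\frac{3292 \sqrt{30385}}{6363} \approx 90.184$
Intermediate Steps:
$o = \sqrt{30385}$ ($o = \sqrt{39380 - 8995} = \sqrt{30385} \approx 174.31$)
$z = \frac{6363}{3292}$ ($z = -1 + \frac{26204 - 6894}{\left(-5207 - 21387\right) + 33178} = -1 + \frac{19310}{-26594 + 33178} = -1 + \frac{19310}{6584} = -1 + 19310 \cdot \frac{1}{6584} = -1 + \frac{9655}{3292} = \frac{6363}{3292} \approx 1.9329$)
$\frac{o}{z} = \frac{\sqrt{30385}}{\frac{6363}{3292}} = \sqrt{30385} \cdot \frac{3292}{6363} = \frac{3292 \sqrt{30385}}{6363}$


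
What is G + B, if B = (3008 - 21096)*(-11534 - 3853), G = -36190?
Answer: 278283866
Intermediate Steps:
B = 278320056 (B = -18088*(-15387) = 278320056)
G + B = -36190 + 278320056 = 278283866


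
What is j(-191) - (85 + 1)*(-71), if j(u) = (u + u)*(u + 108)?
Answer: 37812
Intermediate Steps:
j(u) = 2*u*(108 + u) (j(u) = (2*u)*(108 + u) = 2*u*(108 + u))
j(-191) - (85 + 1)*(-71) = 2*(-191)*(108 - 191) - (85 + 1)*(-71) = 2*(-191)*(-83) - 86*(-71) = 31706 - 1*(-6106) = 31706 + 6106 = 37812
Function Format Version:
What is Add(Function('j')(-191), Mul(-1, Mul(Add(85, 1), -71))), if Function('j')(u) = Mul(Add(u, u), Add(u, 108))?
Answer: 37812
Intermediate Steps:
Function('j')(u) = Mul(2, u, Add(108, u)) (Function('j')(u) = Mul(Mul(2, u), Add(108, u)) = Mul(2, u, Add(108, u)))
Add(Function('j')(-191), Mul(-1, Mul(Add(85, 1), -71))) = Add(Mul(2, -191, Add(108, -191)), Mul(-1, Mul(Add(85, 1), -71))) = Add(Mul(2, -191, -83), Mul(-1, Mul(86, -71))) = Add(31706, Mul(-1, -6106)) = Add(31706, 6106) = 37812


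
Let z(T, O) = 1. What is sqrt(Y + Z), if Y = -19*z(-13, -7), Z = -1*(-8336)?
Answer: sqrt(8317) ≈ 91.198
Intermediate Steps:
Z = 8336
Y = -19 (Y = -19*1 = -19)
sqrt(Y + Z) = sqrt(-19 + 8336) = sqrt(8317)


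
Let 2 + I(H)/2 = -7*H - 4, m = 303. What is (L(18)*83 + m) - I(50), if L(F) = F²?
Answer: 27907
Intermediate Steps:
I(H) = -12 - 14*H (I(H) = -4 + 2*(-7*H - 4) = -4 + 2*(-4 - 7*H) = -4 + (-8 - 14*H) = -12 - 14*H)
(L(18)*83 + m) - I(50) = (18²*83 + 303) - (-12 - 14*50) = (324*83 + 303) - (-12 - 700) = (26892 + 303) - 1*(-712) = 27195 + 712 = 27907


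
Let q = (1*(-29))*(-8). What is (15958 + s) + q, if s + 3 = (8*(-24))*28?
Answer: 10811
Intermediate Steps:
s = -5379 (s = -3 + (8*(-24))*28 = -3 - 192*28 = -3 - 5376 = -5379)
q = 232 (q = -29*(-8) = 232)
(15958 + s) + q = (15958 - 5379) + 232 = 10579 + 232 = 10811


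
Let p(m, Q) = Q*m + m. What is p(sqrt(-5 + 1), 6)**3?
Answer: -2744*I ≈ -2744.0*I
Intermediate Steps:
p(m, Q) = m + Q*m
p(sqrt(-5 + 1), 6)**3 = (sqrt(-5 + 1)*(1 + 6))**3 = (sqrt(-4)*7)**3 = ((2*I)*7)**3 = (14*I)**3 = -2744*I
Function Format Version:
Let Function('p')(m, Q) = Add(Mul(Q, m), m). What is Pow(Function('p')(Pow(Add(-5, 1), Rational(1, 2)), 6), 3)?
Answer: Mul(-2744, I) ≈ Mul(-2744.0, I)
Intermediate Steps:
Function('p')(m, Q) = Add(m, Mul(Q, m))
Pow(Function('p')(Pow(Add(-5, 1), Rational(1, 2)), 6), 3) = Pow(Mul(Pow(Add(-5, 1), Rational(1, 2)), Add(1, 6)), 3) = Pow(Mul(Pow(-4, Rational(1, 2)), 7), 3) = Pow(Mul(Mul(2, I), 7), 3) = Pow(Mul(14, I), 3) = Mul(-2744, I)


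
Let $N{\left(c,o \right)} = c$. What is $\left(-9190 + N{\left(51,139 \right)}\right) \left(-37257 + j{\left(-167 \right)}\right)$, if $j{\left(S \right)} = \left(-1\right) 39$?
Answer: $340848144$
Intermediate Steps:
$j{\left(S \right)} = -39$
$\left(-9190 + N{\left(51,139 \right)}\right) \left(-37257 + j{\left(-167 \right)}\right) = \left(-9190 + 51\right) \left(-37257 - 39\right) = \left(-9139\right) \left(-37296\right) = 340848144$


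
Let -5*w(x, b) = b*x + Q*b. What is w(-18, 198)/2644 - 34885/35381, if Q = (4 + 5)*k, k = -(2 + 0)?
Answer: -52245983/116934205 ≈ -0.44680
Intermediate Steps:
k = -2 (k = -1*2 = -2)
Q = -18 (Q = (4 + 5)*(-2) = 9*(-2) = -18)
w(x, b) = 18*b/5 - b*x/5 (w(x, b) = -(b*x - 18*b)/5 = -(-18*b + b*x)/5 = 18*b/5 - b*x/5)
w(-18, 198)/2644 - 34885/35381 = ((1/5)*198*(18 - 1*(-18)))/2644 - 34885/35381 = ((1/5)*198*(18 + 18))*(1/2644) - 34885*1/35381 = ((1/5)*198*36)*(1/2644) - 34885/35381 = (7128/5)*(1/2644) - 34885/35381 = 1782/3305 - 34885/35381 = -52245983/116934205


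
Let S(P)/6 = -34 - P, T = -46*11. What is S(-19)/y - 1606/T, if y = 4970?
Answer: 36074/11431 ≈ 3.1558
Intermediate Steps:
T = -506
S(P) = -204 - 6*P (S(P) = 6*(-34 - P) = -204 - 6*P)
S(-19)/y - 1606/T = (-204 - 6*(-19))/4970 - 1606/(-506) = (-204 + 114)*(1/4970) - 1606*(-1/506) = -90*1/4970 + 73/23 = -9/497 + 73/23 = 36074/11431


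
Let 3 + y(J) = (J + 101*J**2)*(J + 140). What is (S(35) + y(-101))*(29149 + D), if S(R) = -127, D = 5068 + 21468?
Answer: 2237293553950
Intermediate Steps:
D = 26536
y(J) = -3 + (140 + J)*(J + 101*J**2) (y(J) = -3 + (J + 101*J**2)*(J + 140) = -3 + (J + 101*J**2)*(140 + J) = -3 + (140 + J)*(J + 101*J**2))
(S(35) + y(-101))*(29149 + D) = (-127 + (-3 + 101*(-101)**3 + 140*(-101) + 14141*(-101)**2))*(29149 + 26536) = (-127 + (-3 + 101*(-1030301) - 14140 + 14141*10201))*55685 = (-127 + (-3 - 104060401 - 14140 + 144252341))*55685 = (-127 + 40177797)*55685 = 40177670*55685 = 2237293553950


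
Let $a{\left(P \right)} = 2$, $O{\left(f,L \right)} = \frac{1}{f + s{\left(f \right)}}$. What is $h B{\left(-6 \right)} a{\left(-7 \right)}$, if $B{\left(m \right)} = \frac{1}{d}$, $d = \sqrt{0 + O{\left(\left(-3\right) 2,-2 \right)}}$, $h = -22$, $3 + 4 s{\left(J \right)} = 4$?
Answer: $22 i \sqrt{23} \approx 105.51 i$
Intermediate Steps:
$s{\left(J \right)} = \frac{1}{4}$ ($s{\left(J \right)} = - \frac{3}{4} + \frac{1}{4} \cdot 4 = - \frac{3}{4} + 1 = \frac{1}{4}$)
$O{\left(f,L \right)} = \frac{1}{\frac{1}{4} + f}$ ($O{\left(f,L \right)} = \frac{1}{f + \frac{1}{4}} = \frac{1}{\frac{1}{4} + f}$)
$d = \frac{2 i \sqrt{23}}{23}$ ($d = \sqrt{0 + \frac{4}{1 + 4 \left(\left(-3\right) 2\right)}} = \sqrt{0 + \frac{4}{1 + 4 \left(-6\right)}} = \sqrt{0 + \frac{4}{1 - 24}} = \sqrt{0 + \frac{4}{-23}} = \sqrt{0 + 4 \left(- \frac{1}{23}\right)} = \sqrt{0 - \frac{4}{23}} = \sqrt{- \frac{4}{23}} = \frac{2 i \sqrt{23}}{23} \approx 0.41703 i$)
$B{\left(m \right)} = - \frac{i \sqrt{23}}{2}$ ($B{\left(m \right)} = \frac{1}{\frac{2}{23} i \sqrt{23}} = - \frac{i \sqrt{23}}{2}$)
$h B{\left(-6 \right)} a{\left(-7 \right)} = - 22 \left(- \frac{i \sqrt{23}}{2}\right) 2 = 11 i \sqrt{23} \cdot 2 = 22 i \sqrt{23}$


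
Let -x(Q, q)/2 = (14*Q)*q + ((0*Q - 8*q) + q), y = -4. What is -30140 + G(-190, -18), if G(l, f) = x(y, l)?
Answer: -54080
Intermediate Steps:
x(Q, q) = 14*q - 28*Q*q (x(Q, q) = -2*((14*Q)*q + ((0*Q - 8*q) + q)) = -2*(14*Q*q + ((0 - 8*q) + q)) = -2*(14*Q*q + (-8*q + q)) = -2*(14*Q*q - 7*q) = -2*(-7*q + 14*Q*q) = 14*q - 28*Q*q)
G(l, f) = 126*l (G(l, f) = 14*l*(1 - 2*(-4)) = 14*l*(1 + 8) = 14*l*9 = 126*l)
-30140 + G(-190, -18) = -30140 + 126*(-190) = -30140 - 23940 = -54080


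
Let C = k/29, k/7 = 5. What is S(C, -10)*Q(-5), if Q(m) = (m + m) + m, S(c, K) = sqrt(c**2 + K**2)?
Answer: -75*sqrt(3413)/29 ≈ -151.09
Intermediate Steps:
k = 35 (k = 7*5 = 35)
C = 35/29 ≈ 1.2069
S(c, K) = sqrt(K**2 + c**2)
Q(m) = 3*m (Q(m) = 2*m + m = 3*m)
S(C, -10)*Q(-5) = sqrt((-10)**2 + (35/29)**2)*(3*(-5)) = sqrt(100 + 1225/841)*(-15) = sqrt(85325/841)*(-15) = (5*sqrt(3413)/29)*(-15) = -75*sqrt(3413)/29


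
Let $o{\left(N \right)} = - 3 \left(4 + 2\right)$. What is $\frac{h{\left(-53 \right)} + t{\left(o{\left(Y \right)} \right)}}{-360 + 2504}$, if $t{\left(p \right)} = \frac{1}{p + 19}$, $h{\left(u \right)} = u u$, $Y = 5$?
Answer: $\frac{1405}{1072} \approx 1.3106$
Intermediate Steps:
$h{\left(u \right)} = u^{2}$
$o{\left(N \right)} = -18$ ($o{\left(N \right)} = \left(-3\right) 6 = -18$)
$t{\left(p \right)} = \frac{1}{19 + p}$
$\frac{h{\left(-53 \right)} + t{\left(o{\left(Y \right)} \right)}}{-360 + 2504} = \frac{\left(-53\right)^{2} + \frac{1}{19 - 18}}{-360 + 2504} = \frac{2809 + 1^{-1}}{2144} = \left(2809 + 1\right) \frac{1}{2144} = 2810 \cdot \frac{1}{2144} = \frac{1405}{1072}$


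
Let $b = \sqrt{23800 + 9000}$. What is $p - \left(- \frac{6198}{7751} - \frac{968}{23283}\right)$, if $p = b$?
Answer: $\frac{151811002}{180466533} + 20 \sqrt{82} \approx 181.95$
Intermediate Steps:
$b = 20 \sqrt{82}$ ($b = \sqrt{32800} = 20 \sqrt{82} \approx 181.11$)
$p = 20 \sqrt{82} \approx 181.11$
$p - \left(- \frac{6198}{7751} - \frac{968}{23283}\right) = 20 \sqrt{82} - \left(- \frac{6198}{7751} - \frac{968}{23283}\right) = 20 \sqrt{82} - - \frac{151811002}{180466533} = 20 \sqrt{82} + \left(\frac{6198}{7751} + \frac{968}{23283}\right) = 20 \sqrt{82} + \frac{151811002}{180466533} = \frac{151811002}{180466533} + 20 \sqrt{82}$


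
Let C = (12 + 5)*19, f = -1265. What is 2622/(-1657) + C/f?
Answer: -3852041/2096105 ≈ -1.8377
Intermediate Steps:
C = 323 (C = 17*19 = 323)
2622/(-1657) + C/f = 2622/(-1657) + 323/(-1265) = 2622*(-1/1657) + 323*(-1/1265) = -2622/1657 - 323/1265 = -3852041/2096105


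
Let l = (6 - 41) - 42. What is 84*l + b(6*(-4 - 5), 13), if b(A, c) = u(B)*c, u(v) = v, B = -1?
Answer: -6481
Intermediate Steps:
b(A, c) = -c
l = -77 (l = -35 - 42 = -77)
84*l + b(6*(-4 - 5), 13) = 84*(-77) - 1*13 = -6468 - 13 = -6481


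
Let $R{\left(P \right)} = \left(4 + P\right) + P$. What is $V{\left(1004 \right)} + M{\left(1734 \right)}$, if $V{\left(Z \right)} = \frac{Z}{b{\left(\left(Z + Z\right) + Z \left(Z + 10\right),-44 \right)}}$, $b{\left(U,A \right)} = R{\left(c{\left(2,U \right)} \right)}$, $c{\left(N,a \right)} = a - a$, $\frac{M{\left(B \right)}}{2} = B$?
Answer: $3719$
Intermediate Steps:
$M{\left(B \right)} = 2 B$
$c{\left(N,a \right)} = 0$
$R{\left(P \right)} = 4 + 2 P$
$b{\left(U,A \right)} = 4$ ($b{\left(U,A \right)} = 4 + 2 \cdot 0 = 4 + 0 = 4$)
$V{\left(Z \right)} = \frac{Z}{4}$
$V{\left(1004 \right)} + M{\left(1734 \right)} = \frac{1}{4} \cdot 1004 + 2 \cdot 1734 = 251 + 3468 = 3719$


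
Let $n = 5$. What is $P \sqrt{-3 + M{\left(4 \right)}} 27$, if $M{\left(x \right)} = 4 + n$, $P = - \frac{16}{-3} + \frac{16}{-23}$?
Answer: $\frac{2880 \sqrt{6}}{23} \approx 306.72$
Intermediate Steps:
$P = \frac{320}{69}$ ($P = \left(-16\right) \left(- \frac{1}{3}\right) + 16 \left(- \frac{1}{23}\right) = \frac{16}{3} - \frac{16}{23} = \frac{320}{69} \approx 4.6377$)
$M{\left(x \right)} = 9$ ($M{\left(x \right)} = 4 + 5 = 9$)
$P \sqrt{-3 + M{\left(4 \right)}} 27 = \frac{320 \sqrt{-3 + 9}}{69} \cdot 27 = \frac{320 \sqrt{6}}{69} \cdot 27 = \frac{2880 \sqrt{6}}{23}$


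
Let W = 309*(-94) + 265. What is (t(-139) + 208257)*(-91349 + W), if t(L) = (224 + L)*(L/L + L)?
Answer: -23608788510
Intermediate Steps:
t(L) = (1 + L)*(224 + L) (t(L) = (224 + L)*(1 + L) = (1 + L)*(224 + L))
W = -28781 (W = -29046 + 265 = -28781)
(t(-139) + 208257)*(-91349 + W) = ((224 + (-139)² + 225*(-139)) + 208257)*(-91349 - 28781) = ((224 + 19321 - 31275) + 208257)*(-120130) = (-11730 + 208257)*(-120130) = 196527*(-120130) = -23608788510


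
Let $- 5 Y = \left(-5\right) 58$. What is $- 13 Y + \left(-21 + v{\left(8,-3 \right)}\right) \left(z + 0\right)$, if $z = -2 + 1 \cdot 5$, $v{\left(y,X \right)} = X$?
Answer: $-826$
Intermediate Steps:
$Y = 58$ ($Y = - \frac{\left(-5\right) 58}{5} = \left(- \frac{1}{5}\right) \left(-290\right) = 58$)
$z = 3$ ($z = -2 + 5 = 3$)
$- 13 Y + \left(-21 + v{\left(8,-3 \right)}\right) \left(z + 0\right) = \left(-13\right) 58 + \left(-21 - 3\right) \left(3 + 0\right) = -754 - 72 = -826$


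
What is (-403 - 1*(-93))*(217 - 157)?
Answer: -18600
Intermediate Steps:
(-403 - 1*(-93))*(217 - 157) = (-403 + 93)*60 = -310*60 = -18600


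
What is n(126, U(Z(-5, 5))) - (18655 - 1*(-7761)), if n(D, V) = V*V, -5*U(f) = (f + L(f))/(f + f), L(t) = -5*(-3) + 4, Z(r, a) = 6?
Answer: -3803879/144 ≈ -26416.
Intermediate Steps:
L(t) = 19 (L(t) = 15 + 4 = 19)
U(f) = -(19 + f)/(10*f) (U(f) = -(f + 19)/(5*(f + f)) = -(19 + f)/(5*(2*f)) = -(19 + f)*1/(2*f)/5 = -(19 + f)/(10*f))
n(D, V) = V²
n(126, U(Z(-5, 5))) - (18655 - 1*(-7761)) = ((⅒)*(-19 - 1*6)/6)² - (18655 - 1*(-7761)) = ((⅒)*(⅙)*(-19 - 6))² - (18655 + 7761) = ((⅒)*(⅙)*(-25))² - 1*26416 = (-5/12)² - 26416 = 25/144 - 26416 = -3803879/144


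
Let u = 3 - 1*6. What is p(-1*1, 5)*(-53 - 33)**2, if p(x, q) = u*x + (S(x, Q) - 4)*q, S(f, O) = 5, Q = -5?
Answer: 59168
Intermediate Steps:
u = -3 (u = 3 - 6 = -3)
p(x, q) = q - 3*x (p(x, q) = -3*x + (5 - 4)*q = -3*x + 1*q = -3*x + q = q - 3*x)
p(-1*1, 5)*(-53 - 33)**2 = (5 - (-3))*(-53 - 33)**2 = (5 - 3*(-1))*(-86)**2 = (5 + 3)*7396 = 8*7396 = 59168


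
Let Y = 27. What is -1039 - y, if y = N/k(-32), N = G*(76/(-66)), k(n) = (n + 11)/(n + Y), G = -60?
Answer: -243809/231 ≈ -1055.4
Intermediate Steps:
k(n) = (11 + n)/(27 + n) (k(n) = (n + 11)/(n + 27) = (11 + n)/(27 + n))
N = 760/11 (N = -4560/(-66) = -4560*(-1)/66 = -60*(-38/33) = 760/11 ≈ 69.091)
y = 3800/231 (y = 760/(11*(((11 - 32)/(27 - 32)))) = 760/(11*((-21/(-5)))) = 760/(11*((-⅕*(-21)))) = 760/(11*(21/5)) = (760/11)*(5/21) = 3800/231 ≈ 16.450)
-1039 - y = -1039 - 1*3800/231 = -1039 - 3800/231 = -243809/231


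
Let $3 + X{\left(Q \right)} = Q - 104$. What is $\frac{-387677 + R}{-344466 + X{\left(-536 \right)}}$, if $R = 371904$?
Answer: $\frac{15773}{345109} \approx 0.045704$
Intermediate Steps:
$X{\left(Q \right)} = -107 + Q$ ($X{\left(Q \right)} = -3 + \left(Q - 104\right) = -3 + \left(-104 + Q\right) = -107 + Q$)
$\frac{-387677 + R}{-344466 + X{\left(-536 \right)}} = \frac{-387677 + 371904}{-344466 - 643} = - \frac{15773}{-344466 - 643} = - \frac{15773}{-345109} = \left(-15773\right) \left(- \frac{1}{345109}\right) = \frac{15773}{345109}$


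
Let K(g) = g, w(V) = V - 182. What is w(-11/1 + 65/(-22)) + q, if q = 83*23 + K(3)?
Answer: 37753/22 ≈ 1716.0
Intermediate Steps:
w(V) = -182 + V
q = 1912 (q = 83*23 + 3 = 1909 + 3 = 1912)
w(-11/1 + 65/(-22)) + q = (-182 + (-11/1 + 65/(-22))) + 1912 = (-182 + (-11*1 + 65*(-1/22))) + 1912 = (-182 + (-11 - 65/22)) + 1912 = (-182 - 307/22) + 1912 = -4311/22 + 1912 = 37753/22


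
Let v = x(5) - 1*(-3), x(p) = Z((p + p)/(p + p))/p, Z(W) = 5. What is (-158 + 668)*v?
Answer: 2040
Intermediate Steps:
x(p) = 5/p
v = 4 (v = 5/5 - 1*(-3) = 5*(⅕) + 3 = 1 + 3 = 4)
(-158 + 668)*v = (-158 + 668)*4 = 510*4 = 2040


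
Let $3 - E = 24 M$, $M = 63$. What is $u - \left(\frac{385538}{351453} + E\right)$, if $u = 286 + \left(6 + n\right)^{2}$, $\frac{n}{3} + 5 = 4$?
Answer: $\frac{633635674}{351453} \approx 1802.9$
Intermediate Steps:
$n = -3$ ($n = -15 + 3 \cdot 4 = -15 + 12 = -3$)
$E = -1509$ ($E = 3 - 24 \cdot 63 = 3 - 1512 = -1509$)
$u = 295$ ($u = 286 + \left(6 - 3\right)^{2} = 286 + 3^{2} = 286 + 9 = 295$)
$u - \left(\frac{385538}{351453} + E\right) = 295 + \left(\left(- \frac{582}{607} + \frac{80}{-579}\right) - -1509\right) = 295 + \left(\left(\left(-582\right) \frac{1}{607} + 80 \left(- \frac{1}{579}\right)\right) + 1509\right) = 295 + \left(\left(- \frac{582}{607} - \frac{80}{579}\right) + 1509\right) = 295 + \left(- \frac{385538}{351453} + 1509\right) = 295 + \frac{529957039}{351453} = \frac{633635674}{351453}$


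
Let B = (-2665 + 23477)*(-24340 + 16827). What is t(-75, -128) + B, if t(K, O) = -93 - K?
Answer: -156360574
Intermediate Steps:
B = -156360556 (B = 20812*(-7513) = -156360556)
t(-75, -128) + B = (-93 - 1*(-75)) - 156360556 = (-93 + 75) - 156360556 = -18 - 156360556 = -156360574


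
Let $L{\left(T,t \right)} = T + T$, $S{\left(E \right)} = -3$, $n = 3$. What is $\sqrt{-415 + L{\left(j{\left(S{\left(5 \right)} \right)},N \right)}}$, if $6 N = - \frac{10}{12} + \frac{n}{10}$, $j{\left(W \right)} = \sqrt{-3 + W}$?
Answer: $\sqrt{-415 + 2 i \sqrt{6}} \approx 0.1202 + 20.372 i$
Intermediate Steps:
$N = - \frac{4}{45}$ ($N = \frac{- \frac{10}{12} + \frac{3}{10}}{6} = \frac{\left(-10\right) \frac{1}{12} + 3 \cdot \frac{1}{10}}{6} = \frac{- \frac{5}{6} + \frac{3}{10}}{6} = \frac{1}{6} \left(- \frac{8}{15}\right) = - \frac{4}{45} \approx -0.088889$)
$L{\left(T,t \right)} = 2 T$
$\sqrt{-415 + L{\left(j{\left(S{\left(5 \right)} \right)},N \right)}} = \sqrt{-415 + 2 \sqrt{-3 - 3}} = \sqrt{-415 + 2 \sqrt{-6}} = \sqrt{-415 + 2 i \sqrt{6}}$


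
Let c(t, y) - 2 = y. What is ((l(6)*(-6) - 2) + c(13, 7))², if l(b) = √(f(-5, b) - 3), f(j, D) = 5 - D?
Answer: (7 - 12*I)² ≈ -95.0 - 168.0*I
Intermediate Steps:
c(t, y) = 2 + y
l(b) = √(2 - b) (l(b) = √((5 - b) - 3) = √(2 - b))
((l(6)*(-6) - 2) + c(13, 7))² = ((√(2 - 1*6)*(-6) - 2) + (2 + 7))² = ((√(2 - 6)*(-6) - 2) + 9)² = ((√(-4)*(-6) - 2) + 9)² = (((2*I)*(-6) - 2) + 9)² = ((-12*I - 2) + 9)² = ((-2 - 12*I) + 9)² = (7 - 12*I)²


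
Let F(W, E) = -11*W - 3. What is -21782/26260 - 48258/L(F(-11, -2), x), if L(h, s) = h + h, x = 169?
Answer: -79524727/387335 ≈ -205.31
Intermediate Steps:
F(W, E) = -3 - 11*W
L(h, s) = 2*h
-21782/26260 - 48258/L(F(-11, -2), x) = -21782/26260 - 48258*1/(2*(-3 - 11*(-11))) = -21782*1/26260 - 48258*1/(2*(-3 + 121)) = -10891/13130 - 48258/(2*118) = -10891/13130 - 48258/236 = -10891/13130 - 48258*1/236 = -10891/13130 - 24129/118 = -79524727/387335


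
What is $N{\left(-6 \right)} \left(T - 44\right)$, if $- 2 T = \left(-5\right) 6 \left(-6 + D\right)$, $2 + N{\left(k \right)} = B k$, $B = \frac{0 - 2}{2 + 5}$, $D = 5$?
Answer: $\frac{118}{7} \approx 16.857$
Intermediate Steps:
$B = - \frac{2}{7} \approx -0.28571$
$N{\left(k \right)} = -2 - \frac{2 k}{7}$
$T = -15$ ($T = - \frac{\left(-5\right) 6 \left(-6 + 5\right)}{2} = - \frac{\left(-30\right) \left(-1\right)}{2} = \left(- \frac{1}{2}\right) 30 = -15$)
$N{\left(-6 \right)} \left(T - 44\right) = \left(-2 - - \frac{12}{7}\right) \left(-15 - 44\right) = \left(-2 + \frac{12}{7}\right) \left(-59\right) = \left(- \frac{2}{7}\right) \left(-59\right) = \frac{118}{7}$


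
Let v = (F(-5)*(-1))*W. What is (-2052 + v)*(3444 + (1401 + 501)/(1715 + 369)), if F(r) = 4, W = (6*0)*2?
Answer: -3682928574/521 ≈ -7.0690e+6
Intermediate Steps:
W = 0 (W = 0*2 = 0)
v = 0 (v = (4*(-1))*0 = -4*0 = 0)
(-2052 + v)*(3444 + (1401 + 501)/(1715 + 369)) = (-2052 + 0)*(3444 + (1401 + 501)/(1715 + 369)) = -2052*(3444 + 1902/2084) = -2052*(3444 + 1902*(1/2084)) = -2052*(3444 + 951/1042) = -2052*3589599/1042 = -3682928574/521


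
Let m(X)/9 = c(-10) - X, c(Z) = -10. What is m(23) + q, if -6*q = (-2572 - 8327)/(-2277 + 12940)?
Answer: -6330189/21326 ≈ -296.83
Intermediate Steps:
m(X) = -90 - 9*X (m(X) = 9*(-10 - X) = -90 - 9*X)
q = 3633/21326 (q = -(-2572 - 8327)/(6*(-2277 + 12940)) = -(-3633)/(2*10663) = -1/6*(-10899/10663) = 3633/21326 ≈ 0.17036)
m(23) + q = (-90 - 9*23) + 3633/21326 = (-90 - 207) + 3633/21326 = -297 + 3633/21326 = -6330189/21326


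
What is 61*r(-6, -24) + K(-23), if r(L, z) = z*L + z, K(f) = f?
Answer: 7297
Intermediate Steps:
r(L, z) = z + L*z (r(L, z) = L*z + z = z + L*z)
61*r(-6, -24) + K(-23) = 61*(-24*(1 - 6)) - 23 = 61*(-24*(-5)) - 23 = 61*120 - 23 = 7320 - 23 = 7297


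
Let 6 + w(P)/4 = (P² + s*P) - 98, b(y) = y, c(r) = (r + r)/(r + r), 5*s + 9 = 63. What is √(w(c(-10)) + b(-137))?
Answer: 3*I*√1405/5 ≈ 22.49*I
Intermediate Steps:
s = 54/5 (s = -9/5 + (⅕)*63 = -9/5 + 63/5 = 54/5 ≈ 10.800)
c(r) = 1 (c(r) = (2*r)/((2*r)) = (2*r)*(1/(2*r)) = 1)
w(P) = -416 + 4*P² + 216*P/5 (w(P) = -24 + 4*((P² + 54*P/5) - 98) = -24 + 4*(-98 + P² + 54*P/5) = -24 + (-392 + 4*P² + 216*P/5) = -416 + 4*P² + 216*P/5)
√(w(c(-10)) + b(-137)) = √((-416 + 4*1² + (216/5)*1) - 137) = √((-416 + 4*1 + 216/5) - 137) = √((-416 + 4 + 216/5) - 137) = √(-1844/5 - 137) = √(-2529/5) = 3*I*√1405/5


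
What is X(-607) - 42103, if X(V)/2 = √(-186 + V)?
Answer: -42103 + 2*I*√793 ≈ -42103.0 + 56.32*I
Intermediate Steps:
X(V) = 2*√(-186 + V)
X(-607) - 42103 = 2*√(-186 - 607) - 42103 = 2*√(-793) - 42103 = 2*(I*√793) - 42103 = 2*I*√793 - 42103 = -42103 + 2*I*√793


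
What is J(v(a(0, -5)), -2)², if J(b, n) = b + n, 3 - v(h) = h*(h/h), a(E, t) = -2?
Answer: 9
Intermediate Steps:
v(h) = 3 - h (v(h) = 3 - h*h/h = 3 - h)
J(v(a(0, -5)), -2)² = ((3 - 1*(-2)) - 2)² = ((3 + 2) - 2)² = (5 - 2)² = 3² = 9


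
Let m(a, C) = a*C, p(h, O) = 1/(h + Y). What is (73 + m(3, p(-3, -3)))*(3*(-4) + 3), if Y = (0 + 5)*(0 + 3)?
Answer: -2637/4 ≈ -659.25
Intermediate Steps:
Y = 15 (Y = 5*3 = 15)
p(h, O) = 1/(15 + h) (p(h, O) = 1/(h + 15) = 1/(15 + h))
m(a, C) = C*a
(73 + m(3, p(-3, -3)))*(3*(-4) + 3) = (73 + 3/(15 - 3))*(3*(-4) + 3) = (73 + 3/12)*(-12 + 3) = (73 + (1/12)*3)*(-9) = (73 + ¼)*(-9) = (293/4)*(-9) = -2637/4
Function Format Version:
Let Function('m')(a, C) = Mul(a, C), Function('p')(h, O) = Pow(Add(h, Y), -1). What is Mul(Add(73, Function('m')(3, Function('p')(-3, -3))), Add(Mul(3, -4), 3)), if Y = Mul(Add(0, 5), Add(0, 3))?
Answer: Rational(-2637, 4) ≈ -659.25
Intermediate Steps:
Y = 15 (Y = Mul(5, 3) = 15)
Function('p')(h, O) = Pow(Add(15, h), -1) (Function('p')(h, O) = Pow(Add(h, 15), -1) = Pow(Add(15, h), -1))
Function('m')(a, C) = Mul(C, a)
Mul(Add(73, Function('m')(3, Function('p')(-3, -3))), Add(Mul(3, -4), 3)) = Mul(Add(73, Mul(Pow(Add(15, -3), -1), 3)), Add(Mul(3, -4), 3)) = Mul(Add(73, Mul(Pow(12, -1), 3)), Add(-12, 3)) = Mul(Add(73, Mul(Rational(1, 12), 3)), -9) = Mul(Add(73, Rational(1, 4)), -9) = Mul(Rational(293, 4), -9) = Rational(-2637, 4)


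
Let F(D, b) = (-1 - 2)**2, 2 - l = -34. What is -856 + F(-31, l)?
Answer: -847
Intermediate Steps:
l = 36 (l = 2 - 1*(-34) = 2 + 34 = 36)
F(D, b) = 9 (F(D, b) = (-3)**2 = 9)
-856 + F(-31, l) = -856 + 9 = -847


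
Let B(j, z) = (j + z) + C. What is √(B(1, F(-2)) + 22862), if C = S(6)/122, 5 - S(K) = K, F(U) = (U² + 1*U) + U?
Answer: √340292770/122 ≈ 151.21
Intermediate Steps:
F(U) = U² + 2*U (F(U) = (U² + U) + U = (U + U²) + U = U² + 2*U)
S(K) = 5 - K
C = -1/122 (C = (5 - 1*6)/122 = (5 - 6)*(1/122) = -1*1/122 = -1/122 ≈ -0.0081967)
B(j, z) = -1/122 + j + z (B(j, z) = (j + z) - 1/122 = -1/122 + j + z)
√(B(1, F(-2)) + 22862) = √((-1/122 + 1 - 2*(2 - 2)) + 22862) = √((-1/122 + 1 - 2*0) + 22862) = √((-1/122 + 1 + 0) + 22862) = √(121/122 + 22862) = √(2789285/122) = √340292770/122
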